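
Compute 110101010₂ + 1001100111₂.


Align and add column by column (LSB to MSB, carry propagating):
  00110101010
+ 01001100111
  -----------
  col 0: 0 + 1 + 0 (carry in) = 1 → bit 1, carry out 0
  col 1: 1 + 1 + 0 (carry in) = 2 → bit 0, carry out 1
  col 2: 0 + 1 + 1 (carry in) = 2 → bit 0, carry out 1
  col 3: 1 + 0 + 1 (carry in) = 2 → bit 0, carry out 1
  col 4: 0 + 0 + 1 (carry in) = 1 → bit 1, carry out 0
  col 5: 1 + 1 + 0 (carry in) = 2 → bit 0, carry out 1
  col 6: 0 + 1 + 1 (carry in) = 2 → bit 0, carry out 1
  col 7: 1 + 0 + 1 (carry in) = 2 → bit 0, carry out 1
  col 8: 1 + 0 + 1 (carry in) = 2 → bit 0, carry out 1
  col 9: 0 + 1 + 1 (carry in) = 2 → bit 0, carry out 1
  col 10: 0 + 0 + 1 (carry in) = 1 → bit 1, carry out 0
Reading bits MSB→LSB: 10000010001
Strip leading zeros: 10000010001
= 10000010001


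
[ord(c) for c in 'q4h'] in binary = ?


String: 'q4h'  (3 characters)
Per-character ASCII lookup:
  'q': lowercase starts at 97: 'q' = 97 + 16 = 113 → 1110001
  '4': digits start at 48: '4' = 48 + 4 = 52 → 110100
  'h': lowercase starts at 97: 'h' = 97 + 7 = 104 → 1101000
= 1110001 110100 1101000


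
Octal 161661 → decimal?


Positional values:
Position 0: 1 × 8^0 = 1
Position 1: 6 × 8^1 = 48
Position 2: 6 × 8^2 = 384
Position 3: 1 × 8^3 = 512
Position 4: 6 × 8^4 = 24576
Position 5: 1 × 8^5 = 32768
Sum = 1 + 48 + 384 + 512 + 24576 + 32768
= 58289


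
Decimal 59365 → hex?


Divide by 16 repeatedly:
59365 ÷ 16 = 3710 remainder 5 (5)
3710 ÷ 16 = 231 remainder 14 (E)
231 ÷ 16 = 14 remainder 7 (7)
14 ÷ 16 = 0 remainder 14 (E)
Reading remainders bottom-up:
= 0xE7E5


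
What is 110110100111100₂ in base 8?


Group into 3-bit groups: 110110100111100
  110 = 6
  110 = 6
  100 = 4
  111 = 7
  100 = 4
= 0o66474


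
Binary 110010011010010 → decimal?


Positional values:
Bit 1: 1 × 2^1 = 2
Bit 4: 1 × 2^4 = 16
Bit 6: 1 × 2^6 = 64
Bit 7: 1 × 2^7 = 128
Bit 10: 1 × 2^10 = 1024
Bit 13: 1 × 2^13 = 8192
Bit 14: 1 × 2^14 = 16384
Sum = 2 + 16 + 64 + 128 + 1024 + 8192 + 16384
= 25810


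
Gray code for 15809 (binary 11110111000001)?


Binary: 11110111000001
Gray code: G = B XOR (B >> 1)
B >> 1 = 01111011100000
11110111000001 XOR 01111011100000:
  1 XOR 0 = 1
  1 XOR 1 = 0
  1 XOR 1 = 0
  1 XOR 1 = 0
  0 XOR 1 = 1
  1 XOR 0 = 1
  1 XOR 1 = 0
  1 XOR 1 = 0
  0 XOR 1 = 1
  0 XOR 0 = 0
  0 XOR 0 = 0
  0 XOR 0 = 0
  0 XOR 0 = 0
  1 XOR 0 = 1
= 10001100100001


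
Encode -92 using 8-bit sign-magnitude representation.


Sign bit: 1 (negative)
Magnitude: 92 = 1011100
= 11011100


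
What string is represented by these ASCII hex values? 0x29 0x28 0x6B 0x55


Codes (hex): 0x29 0x28 0x6B 0x55
Per-code ASCII lookup:
  0x29 = 41  (special character) → ')'
  0x28 = 40  (special character) → '('
  0x6B = 107  (range 97-122: lowercase, 107 - 97 = 10) → 'k'
  0x55 = 85  (range 65-90: uppercase, 85 - 65 = 20) → 'U'
= ')(kU'


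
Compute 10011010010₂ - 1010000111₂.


Align and subtract column by column (LSB to MSB, borrowing when needed):
  10011010010
- 01010000111
  -----------
  col 0: (0 - 0 borrow-in) - 1 → borrow from next column: (0+2) - 1 = 1, borrow out 1
  col 1: (1 - 1 borrow-in) - 1 → borrow from next column: (0+2) - 1 = 1, borrow out 1
  col 2: (0 - 1 borrow-in) - 1 → borrow from next column: (-1+2) - 1 = 0, borrow out 1
  col 3: (0 - 1 borrow-in) - 0 → borrow from next column: (-1+2) - 0 = 1, borrow out 1
  col 4: (1 - 1 borrow-in) - 0 → 0 - 0 = 0, borrow out 0
  col 5: (0 - 0 borrow-in) - 0 → 0 - 0 = 0, borrow out 0
  col 6: (1 - 0 borrow-in) - 0 → 1 - 0 = 1, borrow out 0
  col 7: (1 - 0 borrow-in) - 1 → 1 - 1 = 0, borrow out 0
  col 8: (0 - 0 borrow-in) - 0 → 0 - 0 = 0, borrow out 0
  col 9: (0 - 0 borrow-in) - 1 → borrow from next column: (0+2) - 1 = 1, borrow out 1
  col 10: (1 - 1 borrow-in) - 0 → 0 - 0 = 0, borrow out 0
Reading bits MSB→LSB: 01001001011
Strip leading zeros: 1001001011
= 1001001011


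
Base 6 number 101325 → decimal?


Positional values (base 6):
  5 × 6^0 = 5 × 1 = 5
  2 × 6^1 = 2 × 6 = 12
  3 × 6^2 = 3 × 36 = 108
  1 × 6^3 = 1 × 216 = 216
  0 × 6^4 = 0 × 1296 = 0
  1 × 6^5 = 1 × 7776 = 7776
Sum = 5 + 12 + 108 + 216 + 0 + 7776
= 8117


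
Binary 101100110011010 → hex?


Group into 4-bit nibbles: 0101100110011010
  0101 = 5
  1001 = 9
  1001 = 9
  1010 = A
= 0x599A


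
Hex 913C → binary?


Each hex digit → 4 binary bits:
  9 = 1001
  1 = 0001
  3 = 0011
  C = 1100
Concatenate: 1001 0001 0011 1100
= 1001000100111100


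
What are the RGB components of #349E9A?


Hex: #349E9A
R = 34₁₆ = 52
G = 9E₁₆ = 158
B = 9A₁₆ = 154
= RGB(52, 158, 154)


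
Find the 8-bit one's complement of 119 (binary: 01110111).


Original: 01110111
Invert all bits:
  bit 0: 0 → 1
  bit 1: 1 → 0
  bit 2: 1 → 0
  bit 3: 1 → 0
  bit 4: 0 → 1
  bit 5: 1 → 0
  bit 6: 1 → 0
  bit 7: 1 → 0
= 10001000


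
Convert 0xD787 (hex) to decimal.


Positional values:
Position 0: 7 × 16^0 = 7 × 1 = 7
Position 1: 8 × 16^1 = 8 × 16 = 128
Position 2: 7 × 16^2 = 7 × 256 = 1792
Position 3: D × 16^3 = 13 × 4096 = 53248
Sum = 7 + 128 + 1792 + 53248
= 55175


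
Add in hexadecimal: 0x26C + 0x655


Align and add column by column (LSB to MSB, each column mod 16 with carry):
  026C
+ 0655
  ----
  col 0: C(12) + 5(5) + 0 (carry in) = 17 → 1(1), carry out 1
  col 1: 6(6) + 5(5) + 1 (carry in) = 12 → C(12), carry out 0
  col 2: 2(2) + 6(6) + 0 (carry in) = 8 → 8(8), carry out 0
  col 3: 0(0) + 0(0) + 0 (carry in) = 0 → 0(0), carry out 0
Reading digits MSB→LSB: 08C1
Strip leading zeros: 8C1
= 0x8C1


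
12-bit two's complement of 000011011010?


Original: 000011011010
Step 1 - Invert all bits: 111100100101
Step 2 - Add 1: 111100100101 + 1
= 111100100110 (represents -218)


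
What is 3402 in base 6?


Divide by 6 repeatedly:
3402 ÷ 6 = 567 remainder 0
567 ÷ 6 = 94 remainder 3
94 ÷ 6 = 15 remainder 4
15 ÷ 6 = 2 remainder 3
2 ÷ 6 = 0 remainder 2
Reading remainders bottom-up:
= 23430


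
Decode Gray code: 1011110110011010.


Gray code: 1011110110011010
MSB stays the same: 1
Each subsequent bit = prev_binary XOR current_gray:
  B[1] = 1 XOR 0 = 1
  B[2] = 1 XOR 1 = 0
  B[3] = 0 XOR 1 = 1
  B[4] = 1 XOR 1 = 0
  B[5] = 0 XOR 1 = 1
  B[6] = 1 XOR 0 = 1
  B[7] = 1 XOR 1 = 0
  B[8] = 0 XOR 1 = 1
  B[9] = 1 XOR 0 = 1
  B[10] = 1 XOR 0 = 1
  B[11] = 1 XOR 1 = 0
  B[12] = 0 XOR 1 = 1
  B[13] = 1 XOR 0 = 1
  B[14] = 1 XOR 1 = 0
  B[15] = 0 XOR 0 = 0
= 1101011011101100 (55020 decimal)


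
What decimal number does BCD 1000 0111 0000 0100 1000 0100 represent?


Each 4-bit group → digit:
  1000 → 8
  0111 → 7
  0000 → 0
  0100 → 4
  1000 → 8
  0100 → 4
= 870484


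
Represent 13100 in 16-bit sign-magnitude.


Sign bit: 0 (positive)
Magnitude: 13100 = 011001100101100
= 0011001100101100


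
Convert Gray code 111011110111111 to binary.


Gray code: 111011110111111
MSB stays the same: 1
Each subsequent bit = prev_binary XOR current_gray:
  B[1] = 1 XOR 1 = 0
  B[2] = 0 XOR 1 = 1
  B[3] = 1 XOR 0 = 1
  B[4] = 1 XOR 1 = 0
  B[5] = 0 XOR 1 = 1
  B[6] = 1 XOR 1 = 0
  B[7] = 0 XOR 1 = 1
  B[8] = 1 XOR 0 = 1
  B[9] = 1 XOR 1 = 0
  B[10] = 0 XOR 1 = 1
  B[11] = 1 XOR 1 = 0
  B[12] = 0 XOR 1 = 1
  B[13] = 1 XOR 1 = 0
  B[14] = 0 XOR 1 = 1
= 101101011010101 (23253 decimal)


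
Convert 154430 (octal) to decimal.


Positional values:
Position 0: 0 × 8^0 = 0
Position 1: 3 × 8^1 = 24
Position 2: 4 × 8^2 = 256
Position 3: 4 × 8^3 = 2048
Position 4: 5 × 8^4 = 20480
Position 5: 1 × 8^5 = 32768
Sum = 0 + 24 + 256 + 2048 + 20480 + 32768
= 55576


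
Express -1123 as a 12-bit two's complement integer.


Original: 010001100011
Step 1 - Invert all bits: 101110011100
Step 2 - Add 1: 101110011100 + 1
= 101110011101 (represents -1123)


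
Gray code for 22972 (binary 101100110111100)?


Binary: 101100110111100
Gray code: G = B XOR (B >> 1)
B >> 1 = 010110011011110
101100110111100 XOR 010110011011110:
  1 XOR 0 = 1
  0 XOR 1 = 1
  1 XOR 0 = 1
  1 XOR 1 = 0
  0 XOR 1 = 1
  0 XOR 0 = 0
  1 XOR 0 = 1
  1 XOR 1 = 0
  0 XOR 1 = 1
  1 XOR 0 = 1
  1 XOR 1 = 0
  1 XOR 1 = 0
  1 XOR 1 = 0
  0 XOR 1 = 1
  0 XOR 0 = 0
= 111010101100010


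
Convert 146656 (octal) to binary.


Each octal digit → 3 binary bits:
  1 = 001
  4 = 100
  6 = 110
  6 = 110
  5 = 101
  6 = 110
Concatenate: 001 100 110 110 101 110
= 001100110110101110


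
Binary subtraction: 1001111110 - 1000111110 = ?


Align and subtract column by column (LSB to MSB, borrowing when needed):
  1001111110
- 1000111110
  ----------
  col 0: (0 - 0 borrow-in) - 0 → 0 - 0 = 0, borrow out 0
  col 1: (1 - 0 borrow-in) - 1 → 1 - 1 = 0, borrow out 0
  col 2: (1 - 0 borrow-in) - 1 → 1 - 1 = 0, borrow out 0
  col 3: (1 - 0 borrow-in) - 1 → 1 - 1 = 0, borrow out 0
  col 4: (1 - 0 borrow-in) - 1 → 1 - 1 = 0, borrow out 0
  col 5: (1 - 0 borrow-in) - 1 → 1 - 1 = 0, borrow out 0
  col 6: (1 - 0 borrow-in) - 0 → 1 - 0 = 1, borrow out 0
  col 7: (0 - 0 borrow-in) - 0 → 0 - 0 = 0, borrow out 0
  col 8: (0 - 0 borrow-in) - 0 → 0 - 0 = 0, borrow out 0
  col 9: (1 - 0 borrow-in) - 1 → 1 - 1 = 0, borrow out 0
Reading bits MSB→LSB: 0001000000
Strip leading zeros: 1000000
= 1000000


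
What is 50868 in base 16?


Divide by 16 repeatedly:
50868 ÷ 16 = 3179 remainder 4 (4)
3179 ÷ 16 = 198 remainder 11 (B)
198 ÷ 16 = 12 remainder 6 (6)
12 ÷ 16 = 0 remainder 12 (C)
Reading remainders bottom-up:
= 0xC6B4


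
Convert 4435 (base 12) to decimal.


Positional values (base 12):
  5 × 12^0 = 5 × 1 = 5
  3 × 12^1 = 3 × 12 = 36
  4 × 12^2 = 4 × 144 = 576
  4 × 12^3 = 4 × 1728 = 6912
Sum = 5 + 36 + 576 + 6912
= 7529


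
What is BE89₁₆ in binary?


Each hex digit → 4 binary bits:
  B = 1011
  E = 1110
  8 = 1000
  9 = 1001
Concatenate: 1011 1110 1000 1001
= 1011111010001001


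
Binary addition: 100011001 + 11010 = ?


Align and add column by column (LSB to MSB, carry propagating):
  0100011001
+ 0000011010
  ----------
  col 0: 1 + 0 + 0 (carry in) = 1 → bit 1, carry out 0
  col 1: 0 + 1 + 0 (carry in) = 1 → bit 1, carry out 0
  col 2: 0 + 0 + 0 (carry in) = 0 → bit 0, carry out 0
  col 3: 1 + 1 + 0 (carry in) = 2 → bit 0, carry out 1
  col 4: 1 + 1 + 1 (carry in) = 3 → bit 1, carry out 1
  col 5: 0 + 0 + 1 (carry in) = 1 → bit 1, carry out 0
  col 6: 0 + 0 + 0 (carry in) = 0 → bit 0, carry out 0
  col 7: 0 + 0 + 0 (carry in) = 0 → bit 0, carry out 0
  col 8: 1 + 0 + 0 (carry in) = 1 → bit 1, carry out 0
  col 9: 0 + 0 + 0 (carry in) = 0 → bit 0, carry out 0
Reading bits MSB→LSB: 0100110011
Strip leading zeros: 100110011
= 100110011


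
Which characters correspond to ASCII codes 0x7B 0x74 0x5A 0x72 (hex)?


Codes (hex): 0x7B 0x74 0x5A 0x72
Per-code ASCII lookup:
  0x7B = 123  (special character) → '{'
  0x74 = 116  (range 97-122: lowercase, 116 - 97 = 19) → 't'
  0x5A = 90  (range 65-90: uppercase, 90 - 65 = 25) → 'Z'
  0x72 = 114  (range 97-122: lowercase, 114 - 97 = 17) → 'r'
= '{tZr'


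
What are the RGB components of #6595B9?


Hex: #6595B9
R = 65₁₆ = 101
G = 95₁₆ = 149
B = B9₁₆ = 185
= RGB(101, 149, 185)


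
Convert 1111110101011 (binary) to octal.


Group into 3-bit groups: 001111110101011
  001 = 1
  111 = 7
  110 = 6
  101 = 5
  011 = 3
= 0o17653


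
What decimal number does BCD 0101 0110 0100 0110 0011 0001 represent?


Each 4-bit group → digit:
  0101 → 5
  0110 → 6
  0100 → 4
  0110 → 6
  0011 → 3
  0001 → 1
= 564631


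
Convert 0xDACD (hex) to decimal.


Positional values:
Position 0: D × 16^0 = 13 × 1 = 13
Position 1: C × 16^1 = 12 × 16 = 192
Position 2: A × 16^2 = 10 × 256 = 2560
Position 3: D × 16^3 = 13 × 4096 = 53248
Sum = 13 + 192 + 2560 + 53248
= 56013


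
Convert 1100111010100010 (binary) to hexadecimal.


Group into 4-bit nibbles: 1100111010100010
  1100 = C
  1110 = E
  1010 = A
  0010 = 2
= 0xCEA2


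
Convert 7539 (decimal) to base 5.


Divide by 5 repeatedly:
7539 ÷ 5 = 1507 remainder 4
1507 ÷ 5 = 301 remainder 2
301 ÷ 5 = 60 remainder 1
60 ÷ 5 = 12 remainder 0
12 ÷ 5 = 2 remainder 2
2 ÷ 5 = 0 remainder 2
Reading remainders bottom-up:
= 220124


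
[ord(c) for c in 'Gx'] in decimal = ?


String: 'Gx'  (2 characters)
Per-character ASCII lookup:
  'G': uppercase starts at 65: 'G' = 65 + 6 = 71
  'x': lowercase starts at 97: 'x' = 97 + 23 = 120
= 71 120


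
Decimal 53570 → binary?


Divide by 2 repeatedly:
53570 ÷ 2 = 26785 remainder 0
26785 ÷ 2 = 13392 remainder 1
13392 ÷ 2 = 6696 remainder 0
6696 ÷ 2 = 3348 remainder 0
3348 ÷ 2 = 1674 remainder 0
1674 ÷ 2 = 837 remainder 0
837 ÷ 2 = 418 remainder 1
418 ÷ 2 = 209 remainder 0
209 ÷ 2 = 104 remainder 1
104 ÷ 2 = 52 remainder 0
52 ÷ 2 = 26 remainder 0
26 ÷ 2 = 13 remainder 0
13 ÷ 2 = 6 remainder 1
6 ÷ 2 = 3 remainder 0
3 ÷ 2 = 1 remainder 1
1 ÷ 2 = 0 remainder 1
Reading remainders bottom-up:
= 1101000101000010


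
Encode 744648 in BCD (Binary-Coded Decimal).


Each digit → 4-bit binary:
  7 → 0111
  4 → 0100
  4 → 0100
  6 → 0110
  4 → 0100
  8 → 1000
= 0111 0100 0100 0110 0100 1000


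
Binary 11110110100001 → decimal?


Positional values:
Bit 0: 1 × 2^0 = 1
Bit 5: 1 × 2^5 = 32
Bit 7: 1 × 2^7 = 128
Bit 8: 1 × 2^8 = 256
Bit 10: 1 × 2^10 = 1024
Bit 11: 1 × 2^11 = 2048
Bit 12: 1 × 2^12 = 4096
Bit 13: 1 × 2^13 = 8192
Sum = 1 + 32 + 128 + 256 + 1024 + 2048 + 4096 + 8192
= 15777


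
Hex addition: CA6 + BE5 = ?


Align and add column by column (LSB to MSB, each column mod 16 with carry):
  0CA6
+ 0BE5
  ----
  col 0: 6(6) + 5(5) + 0 (carry in) = 11 → B(11), carry out 0
  col 1: A(10) + E(14) + 0 (carry in) = 24 → 8(8), carry out 1
  col 2: C(12) + B(11) + 1 (carry in) = 24 → 8(8), carry out 1
  col 3: 0(0) + 0(0) + 1 (carry in) = 1 → 1(1), carry out 0
Reading digits MSB→LSB: 188B
Strip leading zeros: 188B
= 0x188B


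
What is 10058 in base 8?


Divide by 8 repeatedly:
10058 ÷ 8 = 1257 remainder 2
1257 ÷ 8 = 157 remainder 1
157 ÷ 8 = 19 remainder 5
19 ÷ 8 = 2 remainder 3
2 ÷ 8 = 0 remainder 2
Reading remainders bottom-up:
= 0o23512


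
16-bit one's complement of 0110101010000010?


Original: 0110101010000010
Invert all bits:
  bit 0: 0 → 1
  bit 1: 1 → 0
  bit 2: 1 → 0
  bit 3: 0 → 1
  bit 4: 1 → 0
  bit 5: 0 → 1
  bit 6: 1 → 0
  bit 7: 0 → 1
  bit 8: 1 → 0
  bit 9: 0 → 1
  bit 10: 0 → 1
  bit 11: 0 → 1
  bit 12: 0 → 1
  bit 13: 0 → 1
  bit 14: 1 → 0
  bit 15: 0 → 1
= 1001010101111101


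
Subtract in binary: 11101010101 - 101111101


Align and subtract column by column (LSB to MSB, borrowing when needed):
  11101010101
- 00101111101
  -----------
  col 0: (1 - 0 borrow-in) - 1 → 1 - 1 = 0, borrow out 0
  col 1: (0 - 0 borrow-in) - 0 → 0 - 0 = 0, borrow out 0
  col 2: (1 - 0 borrow-in) - 1 → 1 - 1 = 0, borrow out 0
  col 3: (0 - 0 borrow-in) - 1 → borrow from next column: (0+2) - 1 = 1, borrow out 1
  col 4: (1 - 1 borrow-in) - 1 → borrow from next column: (0+2) - 1 = 1, borrow out 1
  col 5: (0 - 1 borrow-in) - 1 → borrow from next column: (-1+2) - 1 = 0, borrow out 1
  col 6: (1 - 1 borrow-in) - 1 → borrow from next column: (0+2) - 1 = 1, borrow out 1
  col 7: (0 - 1 borrow-in) - 0 → borrow from next column: (-1+2) - 0 = 1, borrow out 1
  col 8: (1 - 1 borrow-in) - 1 → borrow from next column: (0+2) - 1 = 1, borrow out 1
  col 9: (1 - 1 borrow-in) - 0 → 0 - 0 = 0, borrow out 0
  col 10: (1 - 0 borrow-in) - 0 → 1 - 0 = 1, borrow out 0
Reading bits MSB→LSB: 10111011000
Strip leading zeros: 10111011000
= 10111011000


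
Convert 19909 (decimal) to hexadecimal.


Divide by 16 repeatedly:
19909 ÷ 16 = 1244 remainder 5 (5)
1244 ÷ 16 = 77 remainder 12 (C)
77 ÷ 16 = 4 remainder 13 (D)
4 ÷ 16 = 0 remainder 4 (4)
Reading remainders bottom-up:
= 0x4DC5


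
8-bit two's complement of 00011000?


Original: 00011000
Step 1 - Invert all bits: 11100111
Step 2 - Add 1: 11100111 + 1
= 11101000 (represents -24)


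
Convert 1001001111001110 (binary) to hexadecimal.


Group into 4-bit nibbles: 1001001111001110
  1001 = 9
  0011 = 3
  1100 = C
  1110 = E
= 0x93CE


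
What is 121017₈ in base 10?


Positional values:
Position 0: 7 × 8^0 = 7
Position 1: 1 × 8^1 = 8
Position 2: 0 × 8^2 = 0
Position 3: 1 × 8^3 = 512
Position 4: 2 × 8^4 = 8192
Position 5: 1 × 8^5 = 32768
Sum = 7 + 8 + 0 + 512 + 8192 + 32768
= 41487


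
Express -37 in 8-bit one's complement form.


Original: 00100101
Invert all bits:
  bit 0: 0 → 1
  bit 1: 0 → 1
  bit 2: 1 → 0
  bit 3: 0 → 1
  bit 4: 0 → 1
  bit 5: 1 → 0
  bit 6: 0 → 1
  bit 7: 1 → 0
= 11011010


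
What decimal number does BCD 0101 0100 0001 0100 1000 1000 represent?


Each 4-bit group → digit:
  0101 → 5
  0100 → 4
  0001 → 1
  0100 → 4
  1000 → 8
  1000 → 8
= 541488


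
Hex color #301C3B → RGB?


Hex: #301C3B
R = 30₁₆ = 48
G = 1C₁₆ = 28
B = 3B₁₆ = 59
= RGB(48, 28, 59)


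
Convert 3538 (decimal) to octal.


Divide by 8 repeatedly:
3538 ÷ 8 = 442 remainder 2
442 ÷ 8 = 55 remainder 2
55 ÷ 8 = 6 remainder 7
6 ÷ 8 = 0 remainder 6
Reading remainders bottom-up:
= 0o6722


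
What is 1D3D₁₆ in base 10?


Positional values:
Position 0: D × 16^0 = 13 × 1 = 13
Position 1: 3 × 16^1 = 3 × 16 = 48
Position 2: D × 16^2 = 13 × 256 = 3328
Position 3: 1 × 16^3 = 1 × 4096 = 4096
Sum = 13 + 48 + 3328 + 4096
= 7485


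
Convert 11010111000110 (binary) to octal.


Group into 3-bit groups: 011010111000110
  011 = 3
  010 = 2
  111 = 7
  000 = 0
  110 = 6
= 0o32706


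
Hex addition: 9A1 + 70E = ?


Align and add column by column (LSB to MSB, each column mod 16 with carry):
  09A1
+ 070E
  ----
  col 0: 1(1) + E(14) + 0 (carry in) = 15 → F(15), carry out 0
  col 1: A(10) + 0(0) + 0 (carry in) = 10 → A(10), carry out 0
  col 2: 9(9) + 7(7) + 0 (carry in) = 16 → 0(0), carry out 1
  col 3: 0(0) + 0(0) + 1 (carry in) = 1 → 1(1), carry out 0
Reading digits MSB→LSB: 10AF
Strip leading zeros: 10AF
= 0x10AF


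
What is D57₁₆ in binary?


Each hex digit → 4 binary bits:
  D = 1101
  5 = 0101
  7 = 0111
Concatenate: 1101 0101 0111
= 110101010111


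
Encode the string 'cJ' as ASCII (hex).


String: 'cJ'  (2 characters)
Per-character ASCII lookup:
  'c': lowercase starts at 97: 'c' = 97 + 2 = 99 → 0x63
  'J': uppercase starts at 65: 'J' = 65 + 9 = 74 → 0x4A
= 0x63 0x4A


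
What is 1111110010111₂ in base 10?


Positional values:
Bit 0: 1 × 2^0 = 1
Bit 1: 1 × 2^1 = 2
Bit 2: 1 × 2^2 = 4
Bit 4: 1 × 2^4 = 16
Bit 7: 1 × 2^7 = 128
Bit 8: 1 × 2^8 = 256
Bit 9: 1 × 2^9 = 512
Bit 10: 1 × 2^10 = 1024
Bit 11: 1 × 2^11 = 2048
Bit 12: 1 × 2^12 = 4096
Sum = 1 + 2 + 4 + 16 + 128 + 256 + 512 + 1024 + 2048 + 4096
= 8087


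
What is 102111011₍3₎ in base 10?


Positional values (base 3):
  1 × 3^0 = 1 × 1 = 1
  1 × 3^1 = 1 × 3 = 3
  0 × 3^2 = 0 × 9 = 0
  1 × 3^3 = 1 × 27 = 27
  1 × 3^4 = 1 × 81 = 81
  1 × 3^5 = 1 × 243 = 243
  2 × 3^6 = 2 × 729 = 1458
  0 × 3^7 = 0 × 2187 = 0
  1 × 3^8 = 1 × 6561 = 6561
Sum = 1 + 3 + 0 + 27 + 81 + 243 + 1458 + 0 + 6561
= 8374


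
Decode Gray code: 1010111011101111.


Gray code: 1010111011101111
MSB stays the same: 1
Each subsequent bit = prev_binary XOR current_gray:
  B[1] = 1 XOR 0 = 1
  B[2] = 1 XOR 1 = 0
  B[3] = 0 XOR 0 = 0
  B[4] = 0 XOR 1 = 1
  B[5] = 1 XOR 1 = 0
  B[6] = 0 XOR 1 = 1
  B[7] = 1 XOR 0 = 1
  B[8] = 1 XOR 1 = 0
  B[9] = 0 XOR 1 = 1
  B[10] = 1 XOR 1 = 0
  B[11] = 0 XOR 0 = 0
  B[12] = 0 XOR 1 = 1
  B[13] = 1 XOR 1 = 0
  B[14] = 0 XOR 1 = 1
  B[15] = 1 XOR 1 = 0
= 1100101101001010 (52042 decimal)


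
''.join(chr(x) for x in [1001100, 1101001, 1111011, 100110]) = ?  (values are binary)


Codes (binary): 1001100 1101001 1111011 100110
Per-code ASCII lookup:
  1001100 = 76  (range 65-90: uppercase, 76 - 65 = 11) → 'L'
  1101001 = 105  (range 97-122: lowercase, 105 - 97 = 8) → 'i'
  1111011 = 123  (special character) → '{'
  100110 = 38  (special character) → '&'
= 'Li{&'


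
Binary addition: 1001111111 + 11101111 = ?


Align and add column by column (LSB to MSB, carry propagating):
  01001111111
+ 00011101111
  -----------
  col 0: 1 + 1 + 0 (carry in) = 2 → bit 0, carry out 1
  col 1: 1 + 1 + 1 (carry in) = 3 → bit 1, carry out 1
  col 2: 1 + 1 + 1 (carry in) = 3 → bit 1, carry out 1
  col 3: 1 + 1 + 1 (carry in) = 3 → bit 1, carry out 1
  col 4: 1 + 0 + 1 (carry in) = 2 → bit 0, carry out 1
  col 5: 1 + 1 + 1 (carry in) = 3 → bit 1, carry out 1
  col 6: 1 + 1 + 1 (carry in) = 3 → bit 1, carry out 1
  col 7: 0 + 1 + 1 (carry in) = 2 → bit 0, carry out 1
  col 8: 0 + 0 + 1 (carry in) = 1 → bit 1, carry out 0
  col 9: 1 + 0 + 0 (carry in) = 1 → bit 1, carry out 0
  col 10: 0 + 0 + 0 (carry in) = 0 → bit 0, carry out 0
Reading bits MSB→LSB: 01101101110
Strip leading zeros: 1101101110
= 1101101110


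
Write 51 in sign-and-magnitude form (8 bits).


Sign bit: 0 (positive)
Magnitude: 51 = 0110011
= 00110011


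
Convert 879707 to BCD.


Each digit → 4-bit binary:
  8 → 1000
  7 → 0111
  9 → 1001
  7 → 0111
  0 → 0000
  7 → 0111
= 1000 0111 1001 0111 0000 0111


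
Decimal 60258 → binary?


Divide by 2 repeatedly:
60258 ÷ 2 = 30129 remainder 0
30129 ÷ 2 = 15064 remainder 1
15064 ÷ 2 = 7532 remainder 0
7532 ÷ 2 = 3766 remainder 0
3766 ÷ 2 = 1883 remainder 0
1883 ÷ 2 = 941 remainder 1
941 ÷ 2 = 470 remainder 1
470 ÷ 2 = 235 remainder 0
235 ÷ 2 = 117 remainder 1
117 ÷ 2 = 58 remainder 1
58 ÷ 2 = 29 remainder 0
29 ÷ 2 = 14 remainder 1
14 ÷ 2 = 7 remainder 0
7 ÷ 2 = 3 remainder 1
3 ÷ 2 = 1 remainder 1
1 ÷ 2 = 0 remainder 1
Reading remainders bottom-up:
= 1110101101100010


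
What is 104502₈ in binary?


Each octal digit → 3 binary bits:
  1 = 001
  0 = 000
  4 = 100
  5 = 101
  0 = 000
  2 = 010
Concatenate: 001 000 100 101 000 010
= 001000100101000010


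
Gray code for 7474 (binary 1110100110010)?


Binary: 1110100110010
Gray code: G = B XOR (B >> 1)
B >> 1 = 0111010011001
1110100110010 XOR 0111010011001:
  1 XOR 0 = 1
  1 XOR 1 = 0
  1 XOR 1 = 0
  0 XOR 1 = 1
  1 XOR 0 = 1
  0 XOR 1 = 1
  0 XOR 0 = 0
  1 XOR 0 = 1
  1 XOR 1 = 0
  0 XOR 1 = 1
  0 XOR 0 = 0
  1 XOR 0 = 1
  0 XOR 1 = 1
= 1001110101011


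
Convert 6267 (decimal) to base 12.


Divide by 12 repeatedly:
6267 ÷ 12 = 522 remainder 3
522 ÷ 12 = 43 remainder 6
43 ÷ 12 = 3 remainder 7
3 ÷ 12 = 0 remainder 3
Reading remainders bottom-up:
= 3763


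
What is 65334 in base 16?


Divide by 16 repeatedly:
65334 ÷ 16 = 4083 remainder 6 (6)
4083 ÷ 16 = 255 remainder 3 (3)
255 ÷ 16 = 15 remainder 15 (F)
15 ÷ 16 = 0 remainder 15 (F)
Reading remainders bottom-up:
= 0xFF36


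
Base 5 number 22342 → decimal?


Positional values (base 5):
  2 × 5^0 = 2 × 1 = 2
  4 × 5^1 = 4 × 5 = 20
  3 × 5^2 = 3 × 25 = 75
  2 × 5^3 = 2 × 125 = 250
  2 × 5^4 = 2 × 625 = 1250
Sum = 2 + 20 + 75 + 250 + 1250
= 1597


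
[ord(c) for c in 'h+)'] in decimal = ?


String: 'h+)'  (3 characters)
Per-character ASCII lookup:
  'h': lowercase starts at 97: 'h' = 97 + 7 = 104
  '+': special character: '+' = 43
  ')': special character: ')' = 41
= 104 43 41


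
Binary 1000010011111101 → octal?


Group into 3-bit groups: 001000010011111101
  001 = 1
  000 = 0
  010 = 2
  011 = 3
  111 = 7
  101 = 5
= 0o102375


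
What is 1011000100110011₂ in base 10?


Positional values:
Bit 0: 1 × 2^0 = 1
Bit 1: 1 × 2^1 = 2
Bit 4: 1 × 2^4 = 16
Bit 5: 1 × 2^5 = 32
Bit 8: 1 × 2^8 = 256
Bit 12: 1 × 2^12 = 4096
Bit 13: 1 × 2^13 = 8192
Bit 15: 1 × 2^15 = 32768
Sum = 1 + 2 + 16 + 32 + 256 + 4096 + 8192 + 32768
= 45363


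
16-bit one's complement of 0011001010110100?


Original: 0011001010110100
Invert all bits:
  bit 0: 0 → 1
  bit 1: 0 → 1
  bit 2: 1 → 0
  bit 3: 1 → 0
  bit 4: 0 → 1
  bit 5: 0 → 1
  bit 6: 1 → 0
  bit 7: 0 → 1
  bit 8: 1 → 0
  bit 9: 0 → 1
  bit 10: 1 → 0
  bit 11: 1 → 0
  bit 12: 0 → 1
  bit 13: 1 → 0
  bit 14: 0 → 1
  bit 15: 0 → 1
= 1100110101001011


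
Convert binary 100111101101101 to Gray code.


Binary: 100111101101101
Gray code: G = B XOR (B >> 1)
B >> 1 = 010011110110110
100111101101101 XOR 010011110110110:
  1 XOR 0 = 1
  0 XOR 1 = 1
  0 XOR 0 = 0
  1 XOR 0 = 1
  1 XOR 1 = 0
  1 XOR 1 = 0
  1 XOR 1 = 0
  0 XOR 1 = 1
  1 XOR 0 = 1
  1 XOR 1 = 0
  0 XOR 1 = 1
  1 XOR 0 = 1
  1 XOR 1 = 0
  0 XOR 1 = 1
  1 XOR 0 = 1
= 110100011011011


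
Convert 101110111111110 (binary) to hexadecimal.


Group into 4-bit nibbles: 0101110111111110
  0101 = 5
  1101 = D
  1111 = F
  1110 = E
= 0x5DFE


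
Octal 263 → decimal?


Positional values:
Position 0: 3 × 8^0 = 3
Position 1: 6 × 8^1 = 48
Position 2: 2 × 8^2 = 128
Sum = 3 + 48 + 128
= 179


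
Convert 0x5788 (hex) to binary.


Each hex digit → 4 binary bits:
  5 = 0101
  7 = 0111
  8 = 1000
  8 = 1000
Concatenate: 0101 0111 1000 1000
= 0101011110001000


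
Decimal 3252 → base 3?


Divide by 3 repeatedly:
3252 ÷ 3 = 1084 remainder 0
1084 ÷ 3 = 361 remainder 1
361 ÷ 3 = 120 remainder 1
120 ÷ 3 = 40 remainder 0
40 ÷ 3 = 13 remainder 1
13 ÷ 3 = 4 remainder 1
4 ÷ 3 = 1 remainder 1
1 ÷ 3 = 0 remainder 1
Reading remainders bottom-up:
= 11110110


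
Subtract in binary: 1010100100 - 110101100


Align and subtract column by column (LSB to MSB, borrowing when needed):
  1010100100
- 0110101100
  ----------
  col 0: (0 - 0 borrow-in) - 0 → 0 - 0 = 0, borrow out 0
  col 1: (0 - 0 borrow-in) - 0 → 0 - 0 = 0, borrow out 0
  col 2: (1 - 0 borrow-in) - 1 → 1 - 1 = 0, borrow out 0
  col 3: (0 - 0 borrow-in) - 1 → borrow from next column: (0+2) - 1 = 1, borrow out 1
  col 4: (0 - 1 borrow-in) - 0 → borrow from next column: (-1+2) - 0 = 1, borrow out 1
  col 5: (1 - 1 borrow-in) - 1 → borrow from next column: (0+2) - 1 = 1, borrow out 1
  col 6: (0 - 1 borrow-in) - 0 → borrow from next column: (-1+2) - 0 = 1, borrow out 1
  col 7: (1 - 1 borrow-in) - 1 → borrow from next column: (0+2) - 1 = 1, borrow out 1
  col 8: (0 - 1 borrow-in) - 1 → borrow from next column: (-1+2) - 1 = 0, borrow out 1
  col 9: (1 - 1 borrow-in) - 0 → 0 - 0 = 0, borrow out 0
Reading bits MSB→LSB: 0011111000
Strip leading zeros: 11111000
= 11111000


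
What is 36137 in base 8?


Divide by 8 repeatedly:
36137 ÷ 8 = 4517 remainder 1
4517 ÷ 8 = 564 remainder 5
564 ÷ 8 = 70 remainder 4
70 ÷ 8 = 8 remainder 6
8 ÷ 8 = 1 remainder 0
1 ÷ 8 = 0 remainder 1
Reading remainders bottom-up:
= 0o106451


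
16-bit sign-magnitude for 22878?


Sign bit: 0 (positive)
Magnitude: 22878 = 101100101011110
= 0101100101011110


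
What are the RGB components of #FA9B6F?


Hex: #FA9B6F
R = FA₁₆ = 250
G = 9B₁₆ = 155
B = 6F₁₆ = 111
= RGB(250, 155, 111)


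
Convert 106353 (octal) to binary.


Each octal digit → 3 binary bits:
  1 = 001
  0 = 000
  6 = 110
  3 = 011
  5 = 101
  3 = 011
Concatenate: 001 000 110 011 101 011
= 001000110011101011


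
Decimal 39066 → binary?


Divide by 2 repeatedly:
39066 ÷ 2 = 19533 remainder 0
19533 ÷ 2 = 9766 remainder 1
9766 ÷ 2 = 4883 remainder 0
4883 ÷ 2 = 2441 remainder 1
2441 ÷ 2 = 1220 remainder 1
1220 ÷ 2 = 610 remainder 0
610 ÷ 2 = 305 remainder 0
305 ÷ 2 = 152 remainder 1
152 ÷ 2 = 76 remainder 0
76 ÷ 2 = 38 remainder 0
38 ÷ 2 = 19 remainder 0
19 ÷ 2 = 9 remainder 1
9 ÷ 2 = 4 remainder 1
4 ÷ 2 = 2 remainder 0
2 ÷ 2 = 1 remainder 0
1 ÷ 2 = 0 remainder 1
Reading remainders bottom-up:
= 1001100010011010


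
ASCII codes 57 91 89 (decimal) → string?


Codes (decimal): 57 91 89
Per-code ASCII lookup:
  57  (range 48-57: digits, 57 - 48 = 9) → '9'
  91  (special character) → '['
  89  (range 65-90: uppercase, 89 - 65 = 24) → 'Y'
= '9[Y'


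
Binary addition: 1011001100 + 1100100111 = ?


Align and add column by column (LSB to MSB, carry propagating):
  01011001100
+ 01100100111
  -----------
  col 0: 0 + 1 + 0 (carry in) = 1 → bit 1, carry out 0
  col 1: 0 + 1 + 0 (carry in) = 1 → bit 1, carry out 0
  col 2: 1 + 1 + 0 (carry in) = 2 → bit 0, carry out 1
  col 3: 1 + 0 + 1 (carry in) = 2 → bit 0, carry out 1
  col 4: 0 + 0 + 1 (carry in) = 1 → bit 1, carry out 0
  col 5: 0 + 1 + 0 (carry in) = 1 → bit 1, carry out 0
  col 6: 1 + 0 + 0 (carry in) = 1 → bit 1, carry out 0
  col 7: 1 + 0 + 0 (carry in) = 1 → bit 1, carry out 0
  col 8: 0 + 1 + 0 (carry in) = 1 → bit 1, carry out 0
  col 9: 1 + 1 + 0 (carry in) = 2 → bit 0, carry out 1
  col 10: 0 + 0 + 1 (carry in) = 1 → bit 1, carry out 0
Reading bits MSB→LSB: 10111110011
Strip leading zeros: 10111110011
= 10111110011


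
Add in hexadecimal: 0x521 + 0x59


Align and add column by column (LSB to MSB, each column mod 16 with carry):
  0521
+ 0059
  ----
  col 0: 1(1) + 9(9) + 0 (carry in) = 10 → A(10), carry out 0
  col 1: 2(2) + 5(5) + 0 (carry in) = 7 → 7(7), carry out 0
  col 2: 5(5) + 0(0) + 0 (carry in) = 5 → 5(5), carry out 0
  col 3: 0(0) + 0(0) + 0 (carry in) = 0 → 0(0), carry out 0
Reading digits MSB→LSB: 057A
Strip leading zeros: 57A
= 0x57A


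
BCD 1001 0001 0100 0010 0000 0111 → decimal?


Each 4-bit group → digit:
  1001 → 9
  0001 → 1
  0100 → 4
  0010 → 2
  0000 → 0
  0111 → 7
= 914207


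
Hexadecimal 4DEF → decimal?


Positional values:
Position 0: F × 16^0 = 15 × 1 = 15
Position 1: E × 16^1 = 14 × 16 = 224
Position 2: D × 16^2 = 13 × 256 = 3328
Position 3: 4 × 16^3 = 4 × 4096 = 16384
Sum = 15 + 224 + 3328 + 16384
= 19951


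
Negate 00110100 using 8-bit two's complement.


Original: 00110100
Step 1 - Invert all bits: 11001011
Step 2 - Add 1: 11001011 + 1
= 11001100 (represents -52)


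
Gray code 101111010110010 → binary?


Gray code: 101111010110010
MSB stays the same: 1
Each subsequent bit = prev_binary XOR current_gray:
  B[1] = 1 XOR 0 = 1
  B[2] = 1 XOR 1 = 0
  B[3] = 0 XOR 1 = 1
  B[4] = 1 XOR 1 = 0
  B[5] = 0 XOR 1 = 1
  B[6] = 1 XOR 0 = 1
  B[7] = 1 XOR 1 = 0
  B[8] = 0 XOR 0 = 0
  B[9] = 0 XOR 1 = 1
  B[10] = 1 XOR 1 = 0
  B[11] = 0 XOR 0 = 0
  B[12] = 0 XOR 0 = 0
  B[13] = 0 XOR 1 = 1
  B[14] = 1 XOR 0 = 1
= 110101100100011 (27427 decimal)


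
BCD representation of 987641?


Each digit → 4-bit binary:
  9 → 1001
  8 → 1000
  7 → 0111
  6 → 0110
  4 → 0100
  1 → 0001
= 1001 1000 0111 0110 0100 0001


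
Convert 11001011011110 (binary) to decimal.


Positional values:
Bit 1: 1 × 2^1 = 2
Bit 2: 1 × 2^2 = 4
Bit 3: 1 × 2^3 = 8
Bit 4: 1 × 2^4 = 16
Bit 6: 1 × 2^6 = 64
Bit 7: 1 × 2^7 = 128
Bit 9: 1 × 2^9 = 512
Bit 12: 1 × 2^12 = 4096
Bit 13: 1 × 2^13 = 8192
Sum = 2 + 4 + 8 + 16 + 64 + 128 + 512 + 4096 + 8192
= 13022


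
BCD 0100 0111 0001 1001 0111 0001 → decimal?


Each 4-bit group → digit:
  0100 → 4
  0111 → 7
  0001 → 1
  1001 → 9
  0111 → 7
  0001 → 1
= 471971


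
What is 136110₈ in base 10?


Positional values:
Position 0: 0 × 8^0 = 0
Position 1: 1 × 8^1 = 8
Position 2: 1 × 8^2 = 64
Position 3: 6 × 8^3 = 3072
Position 4: 3 × 8^4 = 12288
Position 5: 1 × 8^5 = 32768
Sum = 0 + 8 + 64 + 3072 + 12288 + 32768
= 48200


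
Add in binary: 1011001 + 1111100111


Align and add column by column (LSB to MSB, carry propagating):
  00001011001
+ 01111100111
  -----------
  col 0: 1 + 1 + 0 (carry in) = 2 → bit 0, carry out 1
  col 1: 0 + 1 + 1 (carry in) = 2 → bit 0, carry out 1
  col 2: 0 + 1 + 1 (carry in) = 2 → bit 0, carry out 1
  col 3: 1 + 0 + 1 (carry in) = 2 → bit 0, carry out 1
  col 4: 1 + 0 + 1 (carry in) = 2 → bit 0, carry out 1
  col 5: 0 + 1 + 1 (carry in) = 2 → bit 0, carry out 1
  col 6: 1 + 1 + 1 (carry in) = 3 → bit 1, carry out 1
  col 7: 0 + 1 + 1 (carry in) = 2 → bit 0, carry out 1
  col 8: 0 + 1 + 1 (carry in) = 2 → bit 0, carry out 1
  col 9: 0 + 1 + 1 (carry in) = 2 → bit 0, carry out 1
  col 10: 0 + 0 + 1 (carry in) = 1 → bit 1, carry out 0
Reading bits MSB→LSB: 10001000000
Strip leading zeros: 10001000000
= 10001000000


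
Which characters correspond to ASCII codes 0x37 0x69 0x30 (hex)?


Codes (hex): 0x37 0x69 0x30
Per-code ASCII lookup:
  0x37 = 55  (range 48-57: digits, 55 - 48 = 7) → '7'
  0x69 = 105  (range 97-122: lowercase, 105 - 97 = 8) → 'i'
  0x30 = 48  (range 48-57: digits, 48 - 48 = 0) → '0'
= '7i0'


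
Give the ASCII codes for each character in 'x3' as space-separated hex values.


String: 'x3'  (2 characters)
Per-character ASCII lookup:
  'x': lowercase starts at 97: 'x' = 97 + 23 = 120 → 0x78
  '3': digits start at 48: '3' = 48 + 3 = 51 → 0x33
= 0x78 0x33


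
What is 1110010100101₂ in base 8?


Group into 3-bit groups: 001110010100101
  001 = 1
  110 = 6
  010 = 2
  100 = 4
  101 = 5
= 0o16245


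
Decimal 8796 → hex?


Divide by 16 repeatedly:
8796 ÷ 16 = 549 remainder 12 (C)
549 ÷ 16 = 34 remainder 5 (5)
34 ÷ 16 = 2 remainder 2 (2)
2 ÷ 16 = 0 remainder 2 (2)
Reading remainders bottom-up:
= 0x225C


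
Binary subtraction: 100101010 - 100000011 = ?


Align and subtract column by column (LSB to MSB, borrowing when needed):
  100101010
- 100000011
  ---------
  col 0: (0 - 0 borrow-in) - 1 → borrow from next column: (0+2) - 1 = 1, borrow out 1
  col 1: (1 - 1 borrow-in) - 1 → borrow from next column: (0+2) - 1 = 1, borrow out 1
  col 2: (0 - 1 borrow-in) - 0 → borrow from next column: (-1+2) - 0 = 1, borrow out 1
  col 3: (1 - 1 borrow-in) - 0 → 0 - 0 = 0, borrow out 0
  col 4: (0 - 0 borrow-in) - 0 → 0 - 0 = 0, borrow out 0
  col 5: (1 - 0 borrow-in) - 0 → 1 - 0 = 1, borrow out 0
  col 6: (0 - 0 borrow-in) - 0 → 0 - 0 = 0, borrow out 0
  col 7: (0 - 0 borrow-in) - 0 → 0 - 0 = 0, borrow out 0
  col 8: (1 - 0 borrow-in) - 1 → 1 - 1 = 0, borrow out 0
Reading bits MSB→LSB: 000100111
Strip leading zeros: 100111
= 100111


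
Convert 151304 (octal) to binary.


Each octal digit → 3 binary bits:
  1 = 001
  5 = 101
  1 = 001
  3 = 011
  0 = 000
  4 = 100
Concatenate: 001 101 001 011 000 100
= 001101001011000100


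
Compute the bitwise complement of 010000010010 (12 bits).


Original: 010000010010
Invert all bits:
  bit 0: 0 → 1
  bit 1: 1 → 0
  bit 2: 0 → 1
  bit 3: 0 → 1
  bit 4: 0 → 1
  bit 5: 0 → 1
  bit 6: 0 → 1
  bit 7: 1 → 0
  bit 8: 0 → 1
  bit 9: 0 → 1
  bit 10: 1 → 0
  bit 11: 0 → 1
= 101111101101


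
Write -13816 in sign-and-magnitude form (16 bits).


Sign bit: 1 (negative)
Magnitude: 13816 = 011010111111000
= 1011010111111000


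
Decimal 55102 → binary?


Divide by 2 repeatedly:
55102 ÷ 2 = 27551 remainder 0
27551 ÷ 2 = 13775 remainder 1
13775 ÷ 2 = 6887 remainder 1
6887 ÷ 2 = 3443 remainder 1
3443 ÷ 2 = 1721 remainder 1
1721 ÷ 2 = 860 remainder 1
860 ÷ 2 = 430 remainder 0
430 ÷ 2 = 215 remainder 0
215 ÷ 2 = 107 remainder 1
107 ÷ 2 = 53 remainder 1
53 ÷ 2 = 26 remainder 1
26 ÷ 2 = 13 remainder 0
13 ÷ 2 = 6 remainder 1
6 ÷ 2 = 3 remainder 0
3 ÷ 2 = 1 remainder 1
1 ÷ 2 = 0 remainder 1
Reading remainders bottom-up:
= 1101011100111110


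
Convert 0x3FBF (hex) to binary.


Each hex digit → 4 binary bits:
  3 = 0011
  F = 1111
  B = 1011
  F = 1111
Concatenate: 0011 1111 1011 1111
= 0011111110111111


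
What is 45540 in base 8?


Divide by 8 repeatedly:
45540 ÷ 8 = 5692 remainder 4
5692 ÷ 8 = 711 remainder 4
711 ÷ 8 = 88 remainder 7
88 ÷ 8 = 11 remainder 0
11 ÷ 8 = 1 remainder 3
1 ÷ 8 = 0 remainder 1
Reading remainders bottom-up:
= 0o130744


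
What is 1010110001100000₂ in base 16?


Group into 4-bit nibbles: 1010110001100000
  1010 = A
  1100 = C
  0110 = 6
  0000 = 0
= 0xAC60


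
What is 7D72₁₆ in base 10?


Positional values:
Position 0: 2 × 16^0 = 2 × 1 = 2
Position 1: 7 × 16^1 = 7 × 16 = 112
Position 2: D × 16^2 = 13 × 256 = 3328
Position 3: 7 × 16^3 = 7 × 4096 = 28672
Sum = 2 + 112 + 3328 + 28672
= 32114


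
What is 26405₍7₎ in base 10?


Positional values (base 7):
  5 × 7^0 = 5 × 1 = 5
  0 × 7^1 = 0 × 7 = 0
  4 × 7^2 = 4 × 49 = 196
  6 × 7^3 = 6 × 343 = 2058
  2 × 7^4 = 2 × 2401 = 4802
Sum = 5 + 0 + 196 + 2058 + 4802
= 7061


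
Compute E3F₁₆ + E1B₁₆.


Align and add column by column (LSB to MSB, each column mod 16 with carry):
  0E3F
+ 0E1B
  ----
  col 0: F(15) + B(11) + 0 (carry in) = 26 → A(10), carry out 1
  col 1: 3(3) + 1(1) + 1 (carry in) = 5 → 5(5), carry out 0
  col 2: E(14) + E(14) + 0 (carry in) = 28 → C(12), carry out 1
  col 3: 0(0) + 0(0) + 1 (carry in) = 1 → 1(1), carry out 0
Reading digits MSB→LSB: 1C5A
Strip leading zeros: 1C5A
= 0x1C5A


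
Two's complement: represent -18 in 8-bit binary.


Original: 00010010
Step 1 - Invert all bits: 11101101
Step 2 - Add 1: 11101101 + 1
= 11101110 (represents -18)


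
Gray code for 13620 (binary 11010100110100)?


Binary: 11010100110100
Gray code: G = B XOR (B >> 1)
B >> 1 = 01101010011010
11010100110100 XOR 01101010011010:
  1 XOR 0 = 1
  1 XOR 1 = 0
  0 XOR 1 = 1
  1 XOR 0 = 1
  0 XOR 1 = 1
  1 XOR 0 = 1
  0 XOR 1 = 1
  0 XOR 0 = 0
  1 XOR 0 = 1
  1 XOR 1 = 0
  0 XOR 1 = 1
  1 XOR 0 = 1
  0 XOR 1 = 1
  0 XOR 0 = 0
= 10111110101110


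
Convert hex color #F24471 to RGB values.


Hex: #F24471
R = F2₁₆ = 242
G = 44₁₆ = 68
B = 71₁₆ = 113
= RGB(242, 68, 113)


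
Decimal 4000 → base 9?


Divide by 9 repeatedly:
4000 ÷ 9 = 444 remainder 4
444 ÷ 9 = 49 remainder 3
49 ÷ 9 = 5 remainder 4
5 ÷ 9 = 0 remainder 5
Reading remainders bottom-up:
= 5434


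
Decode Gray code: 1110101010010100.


Gray code: 1110101010010100
MSB stays the same: 1
Each subsequent bit = prev_binary XOR current_gray:
  B[1] = 1 XOR 1 = 0
  B[2] = 0 XOR 1 = 1
  B[3] = 1 XOR 0 = 1
  B[4] = 1 XOR 1 = 0
  B[5] = 0 XOR 0 = 0
  B[6] = 0 XOR 1 = 1
  B[7] = 1 XOR 0 = 1
  B[8] = 1 XOR 1 = 0
  B[9] = 0 XOR 0 = 0
  B[10] = 0 XOR 0 = 0
  B[11] = 0 XOR 1 = 1
  B[12] = 1 XOR 0 = 1
  B[13] = 1 XOR 1 = 0
  B[14] = 0 XOR 0 = 0
  B[15] = 0 XOR 0 = 0
= 1011001100011000 (45848 decimal)


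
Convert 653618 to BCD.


Each digit → 4-bit binary:
  6 → 0110
  5 → 0101
  3 → 0011
  6 → 0110
  1 → 0001
  8 → 1000
= 0110 0101 0011 0110 0001 1000


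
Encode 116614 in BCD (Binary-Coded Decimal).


Each digit → 4-bit binary:
  1 → 0001
  1 → 0001
  6 → 0110
  6 → 0110
  1 → 0001
  4 → 0100
= 0001 0001 0110 0110 0001 0100


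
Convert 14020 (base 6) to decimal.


Positional values (base 6):
  0 × 6^0 = 0 × 1 = 0
  2 × 6^1 = 2 × 6 = 12
  0 × 6^2 = 0 × 36 = 0
  4 × 6^3 = 4 × 216 = 864
  1 × 6^4 = 1 × 1296 = 1296
Sum = 0 + 12 + 0 + 864 + 1296
= 2172


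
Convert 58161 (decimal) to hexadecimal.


Divide by 16 repeatedly:
58161 ÷ 16 = 3635 remainder 1 (1)
3635 ÷ 16 = 227 remainder 3 (3)
227 ÷ 16 = 14 remainder 3 (3)
14 ÷ 16 = 0 remainder 14 (E)
Reading remainders bottom-up:
= 0xE331


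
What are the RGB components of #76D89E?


Hex: #76D89E
R = 76₁₆ = 118
G = D8₁₆ = 216
B = 9E₁₆ = 158
= RGB(118, 216, 158)


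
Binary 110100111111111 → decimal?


Positional values:
Bit 0: 1 × 2^0 = 1
Bit 1: 1 × 2^1 = 2
Bit 2: 1 × 2^2 = 4
Bit 3: 1 × 2^3 = 8
Bit 4: 1 × 2^4 = 16
Bit 5: 1 × 2^5 = 32
Bit 6: 1 × 2^6 = 64
Bit 7: 1 × 2^7 = 128
Bit 8: 1 × 2^8 = 256
Bit 11: 1 × 2^11 = 2048
Bit 13: 1 × 2^13 = 8192
Bit 14: 1 × 2^14 = 16384
Sum = 1 + 2 + 4 + 8 + 16 + 32 + 64 + 128 + 256 + 2048 + 8192 + 16384
= 27135


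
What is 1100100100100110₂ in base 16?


Group into 4-bit nibbles: 1100100100100110
  1100 = C
  1001 = 9
  0010 = 2
  0110 = 6
= 0xC926


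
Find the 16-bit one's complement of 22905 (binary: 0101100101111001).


Original: 0101100101111001
Invert all bits:
  bit 0: 0 → 1
  bit 1: 1 → 0
  bit 2: 0 → 1
  bit 3: 1 → 0
  bit 4: 1 → 0
  bit 5: 0 → 1
  bit 6: 0 → 1
  bit 7: 1 → 0
  bit 8: 0 → 1
  bit 9: 1 → 0
  bit 10: 1 → 0
  bit 11: 1 → 0
  bit 12: 1 → 0
  bit 13: 0 → 1
  bit 14: 0 → 1
  bit 15: 1 → 0
= 1010011010000110
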